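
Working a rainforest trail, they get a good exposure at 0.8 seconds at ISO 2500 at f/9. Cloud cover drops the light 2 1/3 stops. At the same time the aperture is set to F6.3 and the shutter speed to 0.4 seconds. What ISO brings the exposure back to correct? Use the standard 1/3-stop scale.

Scene light: 2 1/3 stops darker.
Aperture: f/9 → f/8 → f/7.1 → f/6.3 — 1 stop larger aperture (brighter).
Shutter speed: 0.8 → 0.6 → 0.5 → 0.4 — 1 stop faster (darker).
Net so far: 2 1/3 stops darker. ISO: 2500 → 3200 → 4000 → 5000 → 6400 → 8000 → 10000 → 12800.

ISO 12800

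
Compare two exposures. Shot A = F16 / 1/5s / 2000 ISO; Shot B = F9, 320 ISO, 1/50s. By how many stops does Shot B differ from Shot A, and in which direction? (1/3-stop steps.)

4 1/3 stops darker

Aperture: f/16 → f/14 → f/13 → f/11 → f/10 → f/9 — 1 2/3 stops larger aperture (brighter).
Shutter speed: 1/5 → 1/6 → 1/8 → 1/10 → 1/13 → 1/15 → 1/20 → 1/25 → 1/30 → 1/40 → 1/50 — 3 1/3 stops shorter (darker).
ISO: 2000 → 1600 → 1250 → 1000 → 800 → 640 → 500 → 400 → 320 — 2 2/3 stops dropped (darker).
Net: +1 2/3 −3 1/3 −2 2/3 = −4 1/3 stops.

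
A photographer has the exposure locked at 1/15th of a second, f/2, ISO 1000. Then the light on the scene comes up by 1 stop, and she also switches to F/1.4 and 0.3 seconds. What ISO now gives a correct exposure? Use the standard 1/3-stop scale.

Scene light: 1 stop brighter.
Aperture: f/2 → f/1.8 → f/1.6 → f/1.4 — 1 stop larger aperture (brighter).
Shutter speed: 1/15 → 1/13 → 1/10 → 1/8 → 1/6 → 1/5 → 1/4 → 0.3 — 2 1/3 stops longer (brighter).
Net so far: 4 1/3 stops brighter. ISO: 1000 → 800 → 640 → 500 → 400 → 320 → 250 → 200 → 160 → 125 → 100 → 80 → 64 → 50.

ISO 50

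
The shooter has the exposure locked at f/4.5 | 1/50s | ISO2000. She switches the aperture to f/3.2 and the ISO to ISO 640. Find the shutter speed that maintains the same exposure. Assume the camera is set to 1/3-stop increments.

Aperture: f/4.5 → f/4 → f/3.5 → f/3.2 — 1 stop larger aperture (brighter).
ISO: 2000 → 1600 → 1250 → 1000 → 800 → 640 — 1 2/3 stops lower (darker).
Net change so far: 2/3 stop darker. Offset with the shutter speed: 1/50 → 1/40 → 1/30.

1/30s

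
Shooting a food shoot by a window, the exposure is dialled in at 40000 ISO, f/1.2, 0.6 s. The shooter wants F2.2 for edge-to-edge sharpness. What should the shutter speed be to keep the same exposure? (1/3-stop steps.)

2 s

Aperture: f/1.2 → f/1.4 → f/1.6 → f/1.8 → f/2 → f/2.2 — 1 2/3 stops stopped down (darker).
Need 1 2/3 stops brighter from the shutter speed: 0.6 → 0.8 → 1 → 1.3 → 1.6 → 2.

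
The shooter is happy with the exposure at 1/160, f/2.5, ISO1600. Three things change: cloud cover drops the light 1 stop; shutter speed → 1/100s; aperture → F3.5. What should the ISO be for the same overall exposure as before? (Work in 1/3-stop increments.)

Scene light: 1 stop darker.
Shutter speed: 1/160 → 1/125 → 1/100 — 2/3 stop longer (brighter).
Aperture: f/2.5 → f/2.8 → f/3.2 → f/3.5 — 1 stop stopped down (darker).
Net so far: 1 1/3 stops darker. ISO: 1600 → 2000 → 2500 → 3200 → 4000.

ISO 4000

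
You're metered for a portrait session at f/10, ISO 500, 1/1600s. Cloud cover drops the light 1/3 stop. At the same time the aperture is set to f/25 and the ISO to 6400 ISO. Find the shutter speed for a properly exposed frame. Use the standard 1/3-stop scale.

Scene light: 1/3 stop darker.
Aperture: f/10 → f/11 → f/13 → f/14 → f/16 → f/18 → f/20 → f/22 → f/25 — 2 2/3 stops narrower (darker).
ISO: 500 → 640 → 800 → 1000 → 1250 → 1600 → 2000 → 2500 → 3200 → 4000 → 5000 → 6400 — 3 2/3 stops raised (brighter).
Net so far: 2/3 stop brighter. Shutter speed: 1/1600 → 1/2000 → 1/2500.

1/2500s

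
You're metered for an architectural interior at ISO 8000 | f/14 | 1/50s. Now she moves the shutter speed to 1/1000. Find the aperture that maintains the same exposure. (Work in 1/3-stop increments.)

Shutter speed: 1/50 → 1/60 → 1/80 → 1/100 → 1/125 → 1/160 → 1/200 → 1/250 → 1/320 → 1/400 → 1/500 → 1/640 → 1/800 → 1/1000 — 4 1/3 stops faster (darker).
Need 4 1/3 stops brighter from the aperture: f/14 → f/13 → f/11 → f/10 → f/9 → f/8 → f/7.1 → f/6.3 → f/5.6 → f/5 → f/4.5 → f/4 → f/3.5 → f/3.2.

f/3.2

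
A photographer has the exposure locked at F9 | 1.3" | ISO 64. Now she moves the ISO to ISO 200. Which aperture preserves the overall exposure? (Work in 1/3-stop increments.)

f/16

ISO: 64 → 80 → 100 → 125 → 160 → 200 — 1 2/3 stops higher (brighter).
Need 1 2/3 stops darker from the aperture: f/9 → f/10 → f/11 → f/13 → f/14 → f/16.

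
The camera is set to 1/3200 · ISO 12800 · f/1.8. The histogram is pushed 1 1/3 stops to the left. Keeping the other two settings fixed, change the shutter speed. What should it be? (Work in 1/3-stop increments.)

1/1250s

Underexposed by 1 1/3 stops → need 1 1/3 stops brighter.
Shutter speed: 1/3200 → 1/2500 → 1/2000 → 1/1600 → 1/1250.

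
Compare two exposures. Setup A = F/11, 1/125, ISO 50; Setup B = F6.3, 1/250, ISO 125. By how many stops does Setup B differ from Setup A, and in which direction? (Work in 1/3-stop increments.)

2 stops brighter

Aperture: f/11 → f/10 → f/9 → f/8 → f/7.1 → f/6.3 — 1 2/3 stops larger aperture (brighter).
Shutter speed: 1/125 → 1/160 → 1/200 → 1/250 — 1 stop shorter (darker).
ISO: 50 → 64 → 80 → 100 → 125 — 1 1/3 stops higher (brighter).
Net: +1 2/3 −1 +1 1/3 = +2 stops.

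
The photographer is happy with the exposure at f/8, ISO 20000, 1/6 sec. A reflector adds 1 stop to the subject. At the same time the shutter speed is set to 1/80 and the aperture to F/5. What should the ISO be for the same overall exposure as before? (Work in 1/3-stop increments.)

Scene light: 1 stop brighter.
Shutter speed: 1/6 → 1/8 → 1/10 → 1/13 → 1/15 → 1/20 → 1/25 → 1/30 → 1/40 → 1/50 → 1/60 → 1/80 — 3 2/3 stops faster (darker).
Aperture: f/8 → f/7.1 → f/6.3 → f/5.6 → f/5 — 1 1/3 stops opened up (brighter).
Net so far: 1 1/3 stops darker. ISO: 20000 → 25600 → 32000 → 40000 → 51200.

ISO 51200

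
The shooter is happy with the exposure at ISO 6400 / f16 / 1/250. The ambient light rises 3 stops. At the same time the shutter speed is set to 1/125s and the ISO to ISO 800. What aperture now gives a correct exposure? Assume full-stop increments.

Scene light: 3 stops brighter.
Shutter speed: 1/250 → 1/125 — 1 stop slower (brighter).
ISO: 6400 → 3200 → 1600 → 800 — 3 stops dropped (darker).
Net so far: 1 stop brighter. Aperture: f/16 → f/22.

f/22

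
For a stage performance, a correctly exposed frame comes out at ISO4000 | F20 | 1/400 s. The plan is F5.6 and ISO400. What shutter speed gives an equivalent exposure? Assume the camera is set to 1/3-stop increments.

1/500s

Aperture: f/20 → f/18 → f/16 → f/14 → f/13 → f/11 → f/10 → f/9 → f/8 → f/7.1 → f/6.3 → f/5.6 — 3 2/3 stops wider (brighter).
ISO: 4000 → 3200 → 2500 → 2000 → 1600 → 1250 → 1000 → 800 → 640 → 500 → 400 — 3 1/3 stops dropped (darker).
Net change so far: 1/3 stop brighter. Offset with the shutter speed: 1/400 → 1/500.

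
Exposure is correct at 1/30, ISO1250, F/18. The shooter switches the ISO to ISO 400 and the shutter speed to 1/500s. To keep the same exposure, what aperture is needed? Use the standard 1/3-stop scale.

ISO: 1250 → 1000 → 800 → 640 → 500 → 400 — 1 2/3 stops lower (darker).
Shutter speed: 1/30 → 1/40 → 1/50 → 1/60 → 1/80 → 1/100 → 1/125 → 1/160 → 1/200 → 1/250 → 1/320 → 1/400 → 1/500 — 4 stops shorter (darker).
Net change so far: 5 2/3 stops darker. Offset with the aperture: f/18 → f/16 → f/14 → f/13 → f/11 → f/10 → f/9 → f/8 → f/7.1 → f/6.3 → f/5.6 → f/5 → f/4.5 → f/4 → f/3.5 → f/3.2 → f/2.8 → f/2.5.

f/2.5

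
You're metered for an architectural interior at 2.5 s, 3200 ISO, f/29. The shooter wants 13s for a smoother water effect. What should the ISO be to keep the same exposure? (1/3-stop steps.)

ISO 640

Shutter speed: 2.5 → 3.2 → 4 → 5 → 6 → 8 → 10 → 13 — 2 1/3 stops slower (brighter).
Need 2 1/3 stops darker from the ISO: 3200 → 2500 → 2000 → 1600 → 1250 → 1000 → 800 → 640.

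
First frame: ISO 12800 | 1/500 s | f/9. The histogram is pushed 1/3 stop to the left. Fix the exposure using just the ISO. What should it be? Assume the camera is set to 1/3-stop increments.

Underexposed by 1/3 stop → need 1/3 stop brighter.
ISO: 12800 → 16000.

ISO 16000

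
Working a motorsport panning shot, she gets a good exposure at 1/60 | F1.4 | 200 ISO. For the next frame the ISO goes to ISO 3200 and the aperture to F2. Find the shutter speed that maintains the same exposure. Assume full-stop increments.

ISO: 200 → 400 → 800 → 1600 → 3200 — 4 stops raised (brighter).
Aperture: f/1.4 → f/2 — 1 stop narrower (darker).
Net change so far: 3 stops brighter. Offset with the shutter speed: 1/60 → 1/125 → 1/250 → 1/500.

1/500s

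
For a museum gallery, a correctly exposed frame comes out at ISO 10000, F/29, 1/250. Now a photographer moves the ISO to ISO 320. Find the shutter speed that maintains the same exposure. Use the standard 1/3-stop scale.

1/8s

ISO: 10000 → 8000 → 6400 → 5000 → 4000 → 3200 → 2500 → 2000 → 1600 → 1250 → 1000 → 800 → 640 → 500 → 400 → 320 — 5 stops dropped (darker).
Need 5 stops brighter from the shutter speed: 1/250 → 1/200 → 1/160 → 1/125 → 1/100 → 1/80 → 1/60 → 1/50 → 1/40 → 1/30 → 1/25 → 1/20 → 1/15 → 1/13 → 1/10 → 1/8.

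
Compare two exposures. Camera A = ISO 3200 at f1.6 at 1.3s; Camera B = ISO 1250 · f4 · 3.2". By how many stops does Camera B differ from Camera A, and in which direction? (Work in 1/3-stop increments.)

2 2/3 stops darker

Aperture: f/1.6 → f/1.8 → f/2 → f/2.2 → f/2.5 → f/2.8 → f/3.2 → f/3.5 → f/4 — 2 2/3 stops smaller aperture (darker).
Shutter speed: 1.3 → 1.6 → 2 → 2.5 → 3.2 — 1 1/3 stops longer (brighter).
ISO: 3200 → 2500 → 2000 → 1600 → 1250 — 1 1/3 stops lower (darker).
Net: −2 2/3 +1 1/3 −1 1/3 = −2 2/3 stops.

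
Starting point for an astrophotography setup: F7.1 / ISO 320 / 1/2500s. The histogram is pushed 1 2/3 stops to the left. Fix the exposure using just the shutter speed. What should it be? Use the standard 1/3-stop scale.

Underexposed by 1 2/3 stops → need 1 2/3 stops brighter.
Shutter speed: 1/2500 → 1/2000 → 1/1600 → 1/1250 → 1/1000 → 1/800.

1/800s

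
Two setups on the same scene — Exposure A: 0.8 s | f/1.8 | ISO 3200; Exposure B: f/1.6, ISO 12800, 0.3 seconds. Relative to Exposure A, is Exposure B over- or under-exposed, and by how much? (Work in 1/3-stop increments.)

Aperture: f/1.8 → f/1.6 — 1/3 stop larger aperture (brighter).
Shutter speed: 0.8 → 0.6 → 0.5 → 0.4 → 0.3 — 1 1/3 stops shorter (darker).
ISO: 3200 → 4000 → 5000 → 6400 → 8000 → 10000 → 12800 — 2 stops higher (brighter).
Net: +1/3 −1 1/3 +2 = +1 stop.

1 stop brighter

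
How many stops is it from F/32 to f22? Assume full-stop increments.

1 stop

f/32 → f/22 — count the steps: 1 stop.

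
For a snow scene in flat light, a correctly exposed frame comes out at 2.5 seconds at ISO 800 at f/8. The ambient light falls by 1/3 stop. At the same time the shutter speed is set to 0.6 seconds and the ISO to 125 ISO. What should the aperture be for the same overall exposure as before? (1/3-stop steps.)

Scene light: 1/3 stop darker.
Shutter speed: 2.5 → 2 → 1.6 → 1.3 → 1 → 0.8 → 0.6 — 2 stops faster (darker).
ISO: 800 → 640 → 500 → 400 → 320 → 250 → 200 → 160 → 125 — 2 2/3 stops dropped (darker).
Net so far: 5 stops darker. Aperture: f/8 → f/7.1 → f/6.3 → f/5.6 → f/5 → f/4.5 → f/4 → f/3.5 → f/3.2 → f/2.8 → f/2.5 → f/2.2 → f/2 → f/1.8 → f/1.6 → f/1.4.

f/1.4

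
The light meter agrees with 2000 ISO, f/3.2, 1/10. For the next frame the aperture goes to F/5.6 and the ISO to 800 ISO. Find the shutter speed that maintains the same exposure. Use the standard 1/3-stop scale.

Aperture: f/3.2 → f/3.5 → f/4 → f/4.5 → f/5 → f/5.6 — 1 2/3 stops narrower (darker).
ISO: 2000 → 1600 → 1250 → 1000 → 800 — 1 1/3 stops lower (darker).
Net change so far: 3 stops darker. Offset with the shutter speed: 1/10 → 1/8 → 1/6 → 1/5 → 1/4 → 0.3 → 0.4 → 0.5 → 0.6 → 0.8.

0.8 s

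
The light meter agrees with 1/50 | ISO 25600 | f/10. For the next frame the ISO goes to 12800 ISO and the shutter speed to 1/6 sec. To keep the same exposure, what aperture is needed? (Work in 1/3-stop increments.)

f/20

ISO: 25600 → 20000 → 16000 → 12800 — 1 stop lower (darker).
Shutter speed: 1/50 → 1/40 → 1/30 → 1/25 → 1/20 → 1/15 → 1/13 → 1/10 → 1/8 → 1/6 — 3 stops slower (brighter).
Net change so far: 2 stops brighter. Offset with the aperture: f/10 → f/11 → f/13 → f/14 → f/16 → f/18 → f/20.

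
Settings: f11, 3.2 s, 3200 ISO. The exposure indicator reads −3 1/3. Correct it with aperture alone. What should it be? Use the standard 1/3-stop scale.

f/3.5

Underexposed by 3 1/3 stops → need 3 1/3 stops brighter.
Aperture: f/11 → f/10 → f/9 → f/8 → f/7.1 → f/6.3 → f/5.6 → f/5 → f/4.5 → f/4 → f/3.5.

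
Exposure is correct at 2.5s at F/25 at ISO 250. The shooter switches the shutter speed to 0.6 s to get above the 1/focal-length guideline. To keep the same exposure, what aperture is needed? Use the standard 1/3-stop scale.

f/13

Shutter speed: 2.5 → 2 → 1.6 → 1.3 → 1 → 0.8 → 0.6 — 2 stops shorter (darker).
Need 2 stops brighter from the aperture: f/25 → f/22 → f/20 → f/18 → f/16 → f/14 → f/13.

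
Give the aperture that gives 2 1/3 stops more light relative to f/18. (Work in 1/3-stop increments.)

Aperture: f/18 → f/16 → f/14 → f/13 → f/11 → f/10 → f/9 → f/8 — 2 1/3 stops opened up (brighter).

f/8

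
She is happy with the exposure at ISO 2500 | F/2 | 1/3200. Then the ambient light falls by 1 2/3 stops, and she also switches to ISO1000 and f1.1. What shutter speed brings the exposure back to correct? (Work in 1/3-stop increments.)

1/1250s

Scene light: 1 2/3 stops darker.
ISO: 2500 → 2000 → 1600 → 1250 → 1000 — 1 1/3 stops lower (darker).
Aperture: f/2 → f/1.8 → f/1.6 → f/1.4 → f/1.2 → f/1.1 — 1 2/3 stops wider (brighter).
Net so far: 1 1/3 stops darker. Shutter speed: 1/3200 → 1/2500 → 1/2000 → 1/1600 → 1/1250.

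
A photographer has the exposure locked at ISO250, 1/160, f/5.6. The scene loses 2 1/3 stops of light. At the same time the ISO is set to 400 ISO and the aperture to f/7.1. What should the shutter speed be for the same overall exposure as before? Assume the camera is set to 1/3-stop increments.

1/30s

Scene light: 2 1/3 stops darker.
ISO: 250 → 320 → 400 — 2/3 stop raised (brighter).
Aperture: f/5.6 → f/6.3 → f/7.1 — 2/3 stop narrower (darker).
Net so far: 2 1/3 stops darker. Shutter speed: 1/160 → 1/125 → 1/100 → 1/80 → 1/60 → 1/50 → 1/40 → 1/30.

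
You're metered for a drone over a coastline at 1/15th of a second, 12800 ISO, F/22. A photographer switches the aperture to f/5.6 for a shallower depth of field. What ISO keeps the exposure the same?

Aperture: f/22 → f/16 → f/11 → f/8 → f/5.6 — 4 stops wider (brighter).
Need 4 stops darker from the ISO: 12800 → 6400 → 3200 → 1600 → 800.

ISO 800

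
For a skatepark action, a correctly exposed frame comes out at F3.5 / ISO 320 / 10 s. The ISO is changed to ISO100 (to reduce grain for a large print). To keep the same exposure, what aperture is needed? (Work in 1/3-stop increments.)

f/2

ISO: 320 → 250 → 200 → 160 → 125 → 100 — 1 2/3 stops dropped (darker).
Need 1 2/3 stops brighter from the aperture: f/3.5 → f/3.2 → f/2.8 → f/2.5 → f/2.2 → f/2.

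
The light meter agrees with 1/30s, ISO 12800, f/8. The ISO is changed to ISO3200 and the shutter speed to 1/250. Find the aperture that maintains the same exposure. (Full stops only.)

ISO: 12800 → 6400 → 3200 — 2 stops lower (darker).
Shutter speed: 1/30 → 1/60 → 1/125 → 1/250 — 3 stops faster (darker).
Net change so far: 5 stops darker. Offset with the aperture: f/8 → f/5.6 → f/4 → f/2.8 → f/2 → f/1.4.

f/1.4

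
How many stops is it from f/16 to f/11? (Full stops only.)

1 stop

f/16 → f/11 — count the steps: 1 stop.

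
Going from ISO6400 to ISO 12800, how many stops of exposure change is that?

6400 → 12800 — count the steps: 1 stop.

1 stop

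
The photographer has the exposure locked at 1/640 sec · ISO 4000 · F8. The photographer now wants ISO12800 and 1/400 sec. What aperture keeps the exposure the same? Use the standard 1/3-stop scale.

ISO: 4000 → 5000 → 6400 → 8000 → 10000 → 12800 — 1 2/3 stops raised (brighter).
Shutter speed: 1/640 → 1/500 → 1/400 — 2/3 stop slower (brighter).
Net change so far: 2 1/3 stops brighter. Offset with the aperture: f/8 → f/9 → f/10 → f/11 → f/13 → f/14 → f/16 → f/18.

f/18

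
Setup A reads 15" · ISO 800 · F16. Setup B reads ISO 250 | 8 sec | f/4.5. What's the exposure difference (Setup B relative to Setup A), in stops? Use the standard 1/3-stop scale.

1 stop brighter

Aperture: f/16 → f/14 → f/13 → f/11 → f/10 → f/9 → f/8 → f/7.1 → f/6.3 → f/5.6 → f/5 → f/4.5 — 3 2/3 stops wider (brighter).
Shutter speed: 15 → 13 → 10 → 8 — 1 stop shorter (darker).
ISO: 800 → 640 → 500 → 400 → 320 → 250 — 1 2/3 stops dropped (darker).
Net: +3 2/3 −1 −1 2/3 = +1 stop.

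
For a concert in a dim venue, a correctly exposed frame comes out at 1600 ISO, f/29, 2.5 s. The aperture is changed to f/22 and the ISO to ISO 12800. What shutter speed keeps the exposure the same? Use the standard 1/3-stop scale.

1/5s

Aperture: f/29 → f/25 → f/22 — 2/3 stop larger aperture (brighter).
ISO: 1600 → 2000 → 2500 → 3200 → 4000 → 5000 → 6400 → 8000 → 10000 → 12800 — 3 stops higher (brighter).
Net change so far: 3 2/3 stops brighter. Offset with the shutter speed: 2.5 → 2 → 1.6 → 1.3 → 1 → 0.8 → 0.6 → 0.5 → 0.4 → 0.3 → 1/4 → 1/5.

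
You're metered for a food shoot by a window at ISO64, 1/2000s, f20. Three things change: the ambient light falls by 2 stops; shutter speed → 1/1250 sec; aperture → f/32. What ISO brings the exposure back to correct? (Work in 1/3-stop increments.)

ISO 400

Scene light: 2 stops darker.
Shutter speed: 1/2000 → 1/1600 → 1/1250 — 2/3 stop longer (brighter).
Aperture: f/20 → f/22 → f/25 → f/29 → f/32 — 1 1/3 stops smaller aperture (darker).
Net so far: 2 2/3 stops darker. ISO: 64 → 80 → 100 → 125 → 160 → 200 → 250 → 320 → 400.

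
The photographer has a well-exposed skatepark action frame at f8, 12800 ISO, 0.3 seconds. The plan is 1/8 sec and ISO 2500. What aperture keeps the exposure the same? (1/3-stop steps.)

Shutter speed: 0.3 → 1/4 → 1/5 → 1/6 → 1/8 — 1 1/3 stops faster (darker).
ISO: 12800 → 10000 → 8000 → 6400 → 5000 → 4000 → 3200 → 2500 — 2 1/3 stops lower (darker).
Net change so far: 3 2/3 stops darker. Offset with the aperture: f/8 → f/7.1 → f/6.3 → f/5.6 → f/5 → f/4.5 → f/4 → f/3.5 → f/3.2 → f/2.8 → f/2.5 → f/2.2.

f/2.2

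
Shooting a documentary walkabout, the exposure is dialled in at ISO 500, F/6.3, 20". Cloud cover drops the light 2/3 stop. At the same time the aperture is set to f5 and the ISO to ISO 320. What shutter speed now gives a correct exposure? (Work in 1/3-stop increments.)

Scene light: 2/3 stop darker.
Aperture: f/6.3 → f/5.6 → f/5 — 2/3 stop opened up (brighter).
ISO: 500 → 400 → 320 — 2/3 stop lower (darker).
Net so far: 2/3 stop darker. Shutter speed: 20 → 25 → 30.

30 s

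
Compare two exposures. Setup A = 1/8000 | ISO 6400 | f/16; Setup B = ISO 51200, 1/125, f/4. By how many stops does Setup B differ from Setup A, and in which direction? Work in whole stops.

Aperture: f/16 → f/11 → f/8 → f/5.6 → f/4 — 4 stops opened up (brighter).
Shutter speed: 1/8000 → 1/4000 → 1/2000 → 1/1000 → 1/500 → 1/250 → 1/125 — 6 stops longer (brighter).
ISO: 6400 → 12800 → 25600 → 51200 — 3 stops higher (brighter).
Net: +4 +6 +3 = +13 stops.

13 stops brighter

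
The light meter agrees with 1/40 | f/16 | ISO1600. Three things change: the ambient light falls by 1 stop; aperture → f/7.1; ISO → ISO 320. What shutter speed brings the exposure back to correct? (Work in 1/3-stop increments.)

1/20s

Scene light: 1 stop darker.
Aperture: f/16 → f/14 → f/13 → f/11 → f/10 → f/9 → f/8 → f/7.1 — 2 1/3 stops larger aperture (brighter).
ISO: 1600 → 1250 → 1000 → 800 → 640 → 500 → 400 → 320 — 2 1/3 stops dropped (darker).
Net so far: 1 stop darker. Shutter speed: 1/40 → 1/30 → 1/25 → 1/20.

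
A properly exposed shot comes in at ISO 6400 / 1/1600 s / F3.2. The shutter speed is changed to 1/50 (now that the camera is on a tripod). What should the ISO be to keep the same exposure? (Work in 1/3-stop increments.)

ISO 200

Shutter speed: 1/1600 → 1/1250 → 1/1000 → 1/800 → 1/640 → 1/500 → 1/400 → 1/320 → 1/250 → 1/200 → 1/160 → 1/125 → 1/100 → 1/80 → 1/60 → 1/50 — 5 stops slower (brighter).
Need 5 stops darker from the ISO: 6400 → 5000 → 4000 → 3200 → 2500 → 2000 → 1600 → 1250 → 1000 → 800 → 640 → 500 → 400 → 320 → 250 → 200.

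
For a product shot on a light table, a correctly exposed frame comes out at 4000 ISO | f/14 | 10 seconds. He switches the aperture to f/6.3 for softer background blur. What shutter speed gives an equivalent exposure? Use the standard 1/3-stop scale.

2 s

Aperture: f/14 → f/13 → f/11 → f/10 → f/9 → f/8 → f/7.1 → f/6.3 — 2 1/3 stops larger aperture (brighter).
Need 2 1/3 stops darker from the shutter speed: 10 → 8 → 6 → 5 → 4 → 3.2 → 2.5 → 2.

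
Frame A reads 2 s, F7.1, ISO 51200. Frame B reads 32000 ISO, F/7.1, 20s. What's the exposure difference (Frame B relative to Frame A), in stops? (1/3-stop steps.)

2 2/3 stops brighter

Aperture: unchanged.
Shutter speed: 2 → 2.5 → 3.2 → 4 → 5 → 6 → 8 → 10 → 13 → 15 → 20 — 3 1/3 stops longer (brighter).
ISO: 51200 → 40000 → 32000 — 2/3 stop dropped (darker).
Net: +3 1/3 −2/3 = +2 2/3 stops.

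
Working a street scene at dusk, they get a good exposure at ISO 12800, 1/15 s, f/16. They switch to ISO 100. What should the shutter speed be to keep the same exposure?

ISO: 12800 → 6400 → 3200 → 1600 → 800 → 400 → 200 → 100 — 7 stops lower (darker).
Need 7 stops brighter from the shutter speed: 1/15 → 1/8 → 1/4 → 1/2 → 1 → 2 → 4 → 8.

8 s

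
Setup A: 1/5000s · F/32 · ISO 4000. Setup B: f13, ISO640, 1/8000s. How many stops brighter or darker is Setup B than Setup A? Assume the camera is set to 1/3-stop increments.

Aperture: f/32 → f/29 → f/25 → f/22 → f/20 → f/18 → f/16 → f/14 → f/13 — 2 2/3 stops opened up (brighter).
Shutter speed: 1/5000 → 1/6400 → 1/8000 — 2/3 stop shorter (darker).
ISO: 4000 → 3200 → 2500 → 2000 → 1600 → 1250 → 1000 → 800 → 640 — 2 2/3 stops dropped (darker).
Net: +2 2/3 −2/3 −2 2/3 = −2/3 stops.

2/3 stop darker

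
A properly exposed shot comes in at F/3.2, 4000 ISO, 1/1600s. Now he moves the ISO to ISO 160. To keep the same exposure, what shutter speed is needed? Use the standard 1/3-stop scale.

ISO: 4000 → 3200 → 2500 → 2000 → 1600 → 1250 → 1000 → 800 → 640 → 500 → 400 → 320 → 250 → 200 → 160 — 4 2/3 stops dropped (darker).
Need 4 2/3 stops brighter from the shutter speed: 1/1600 → 1/1250 → 1/1000 → 1/800 → 1/640 → 1/500 → 1/400 → 1/320 → 1/250 → 1/200 → 1/160 → 1/125 → 1/100 → 1/80 → 1/60.

1/60s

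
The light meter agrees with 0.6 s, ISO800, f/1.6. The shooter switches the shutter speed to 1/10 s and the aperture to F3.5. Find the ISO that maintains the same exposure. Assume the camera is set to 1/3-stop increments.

ISO 25600

Shutter speed: 0.6 → 0.5 → 0.4 → 0.3 → 1/4 → 1/5 → 1/6 → 1/8 → 1/10 — 2 2/3 stops shorter (darker).
Aperture: f/1.6 → f/1.8 → f/2 → f/2.2 → f/2.5 → f/2.8 → f/3.2 → f/3.5 — 2 1/3 stops stopped down (darker).
Net change so far: 5 stops darker. Offset with the ISO: 800 → 1000 → 1250 → 1600 → 2000 → 2500 → 3200 → 4000 → 5000 → 6400 → 8000 → 10000 → 12800 → 16000 → 20000 → 25600.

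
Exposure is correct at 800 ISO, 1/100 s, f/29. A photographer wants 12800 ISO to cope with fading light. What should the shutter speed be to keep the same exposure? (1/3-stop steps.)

1/1600s

ISO: 800 → 1000 → 1250 → 1600 → 2000 → 2500 → 3200 → 4000 → 5000 → 6400 → 8000 → 10000 → 12800 — 4 stops higher (brighter).
Need 4 stops darker from the shutter speed: 1/100 → 1/125 → 1/160 → 1/200 → 1/250 → 1/320 → 1/400 → 1/500 → 1/640 → 1/800 → 1/1000 → 1/1250 → 1/1600.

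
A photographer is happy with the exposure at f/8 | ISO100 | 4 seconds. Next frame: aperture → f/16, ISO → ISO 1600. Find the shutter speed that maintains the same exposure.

1 s

Aperture: f/8 → f/11 → f/16 — 2 stops smaller aperture (darker).
ISO: 100 → 200 → 400 → 800 → 1600 — 4 stops raised (brighter).
Net change so far: 2 stops brighter. Offset with the shutter speed: 4 → 2 → 1.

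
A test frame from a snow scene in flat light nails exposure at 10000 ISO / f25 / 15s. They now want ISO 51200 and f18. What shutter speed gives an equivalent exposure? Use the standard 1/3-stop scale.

1.6 s

ISO: 10000 → 12800 → 16000 → 20000 → 25600 → 32000 → 40000 → 51200 — 2 1/3 stops higher (brighter).
Aperture: f/25 → f/22 → f/20 → f/18 — 1 stop wider (brighter).
Net change so far: 3 1/3 stops brighter. Offset with the shutter speed: 15 → 13 → 10 → 8 → 6 → 5 → 4 → 3.2 → 2.5 → 2 → 1.6.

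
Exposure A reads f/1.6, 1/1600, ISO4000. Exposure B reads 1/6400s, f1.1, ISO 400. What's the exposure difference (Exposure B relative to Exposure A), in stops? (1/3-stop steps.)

4 1/3 stops darker

Aperture: f/1.6 → f/1.4 → f/1.2 → f/1.1 — 1 stop opened up (brighter).
Shutter speed: 1/1600 → 1/2000 → 1/2500 → 1/3200 → 1/4000 → 1/5000 → 1/6400 — 2 stops shorter (darker).
ISO: 4000 → 3200 → 2500 → 2000 → 1600 → 1250 → 1000 → 800 → 640 → 500 → 400 — 3 1/3 stops dropped (darker).
Net: +1 −2 −3 1/3 = −4 1/3 stops.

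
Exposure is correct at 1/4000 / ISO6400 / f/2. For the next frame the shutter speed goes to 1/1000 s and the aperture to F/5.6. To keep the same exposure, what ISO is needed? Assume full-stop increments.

Shutter speed: 1/4000 → 1/2000 → 1/1000 — 2 stops longer (brighter).
Aperture: f/2 → f/2.8 → f/4 → f/5.6 — 3 stops stopped down (darker).
Net change so far: 1 stop darker. Offset with the ISO: 6400 → 12800.

ISO 12800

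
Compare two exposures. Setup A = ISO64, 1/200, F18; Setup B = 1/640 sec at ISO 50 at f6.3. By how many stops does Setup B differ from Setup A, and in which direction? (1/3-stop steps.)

Aperture: f/18 → f/16 → f/14 → f/13 → f/11 → f/10 → f/9 → f/8 → f/7.1 → f/6.3 — 3 stops wider (brighter).
Shutter speed: 1/200 → 1/250 → 1/320 → 1/400 → 1/500 → 1/640 — 1 2/3 stops faster (darker).
ISO: 64 → 50 — 1/3 stop dropped (darker).
Net: +3 −1 2/3 −1/3 = +1 stop.

1 stop brighter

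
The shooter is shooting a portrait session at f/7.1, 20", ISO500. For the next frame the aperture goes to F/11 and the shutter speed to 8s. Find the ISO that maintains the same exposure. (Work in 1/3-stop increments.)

ISO 3200

Aperture: f/7.1 → f/8 → f/9 → f/10 → f/11 — 1 1/3 stops smaller aperture (darker).
Shutter speed: 20 → 15 → 13 → 10 → 8 — 1 1/3 stops shorter (darker).
Net change so far: 2 2/3 stops darker. Offset with the ISO: 500 → 640 → 800 → 1000 → 1250 → 1600 → 2000 → 2500 → 3200.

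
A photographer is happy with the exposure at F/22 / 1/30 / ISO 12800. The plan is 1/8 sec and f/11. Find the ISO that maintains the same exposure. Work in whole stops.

ISO 800

Shutter speed: 1/30 → 1/15 → 1/8 — 2 stops longer (brighter).
Aperture: f/22 → f/16 → f/11 — 2 stops larger aperture (brighter).
Net change so far: 4 stops brighter. Offset with the ISO: 12800 → 6400 → 3200 → 1600 → 800.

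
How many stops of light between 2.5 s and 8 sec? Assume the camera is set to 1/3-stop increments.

2.5 → 3.2 → 4 → 5 → 6 → 8 — count the steps: 5 third-stops = 1 2/3 stops.

1 2/3 stops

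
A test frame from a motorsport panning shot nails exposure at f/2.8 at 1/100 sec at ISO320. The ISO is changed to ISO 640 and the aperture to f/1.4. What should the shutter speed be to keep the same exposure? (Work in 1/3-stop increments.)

1/800s

ISO: 320 → 400 → 500 → 640 — 1 stop higher (brighter).
Aperture: f/2.8 → f/2.5 → f/2.2 → f/2 → f/1.8 → f/1.6 → f/1.4 — 2 stops larger aperture (brighter).
Net change so far: 3 stops brighter. Offset with the shutter speed: 1/100 → 1/125 → 1/160 → 1/200 → 1/250 → 1/320 → 1/400 → 1/500 → 1/640 → 1/800.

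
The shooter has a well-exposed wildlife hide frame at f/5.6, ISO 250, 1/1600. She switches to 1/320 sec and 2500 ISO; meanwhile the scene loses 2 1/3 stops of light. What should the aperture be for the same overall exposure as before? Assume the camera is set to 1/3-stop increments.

f/18

Scene light: 2 1/3 stops darker.
Shutter speed: 1/1600 → 1/1250 → 1/1000 → 1/800 → 1/640 → 1/500 → 1/400 → 1/320 — 2 1/3 stops slower (brighter).
ISO: 250 → 320 → 400 → 500 → 640 → 800 → 1000 → 1250 → 1600 → 2000 → 2500 — 3 1/3 stops raised (brighter).
Net so far: 3 1/3 stops brighter. Aperture: f/5.6 → f/6.3 → f/7.1 → f/8 → f/9 → f/10 → f/11 → f/13 → f/14 → f/16 → f/18.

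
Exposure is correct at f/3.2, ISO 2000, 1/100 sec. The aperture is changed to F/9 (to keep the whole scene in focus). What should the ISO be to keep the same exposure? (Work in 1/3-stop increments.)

ISO 16000

Aperture: f/3.2 → f/3.5 → f/4 → f/4.5 → f/5 → f/5.6 → f/6.3 → f/7.1 → f/8 → f/9 — 3 stops smaller aperture (darker).
Need 3 stops brighter from the ISO: 2000 → 2500 → 3200 → 4000 → 5000 → 6400 → 8000 → 10000 → 12800 → 16000.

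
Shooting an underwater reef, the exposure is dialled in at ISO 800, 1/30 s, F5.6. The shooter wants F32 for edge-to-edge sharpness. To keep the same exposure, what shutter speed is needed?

Aperture: f/5.6 → f/8 → f/11 → f/16 → f/22 → f/32 — 5 stops smaller aperture (darker).
Need 5 stops brighter from the shutter speed: 1/30 → 1/15 → 1/8 → 1/4 → 1/2 → 1.

1 s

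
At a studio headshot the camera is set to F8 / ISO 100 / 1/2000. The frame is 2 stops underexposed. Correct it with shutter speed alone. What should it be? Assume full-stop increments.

Underexposed by 2 stops → need 2 stops brighter.
Shutter speed: 1/2000 → 1/1000 → 1/500.

1/500s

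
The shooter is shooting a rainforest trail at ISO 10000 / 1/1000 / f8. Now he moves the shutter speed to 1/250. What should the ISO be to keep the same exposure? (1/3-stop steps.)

Shutter speed: 1/1000 → 1/800 → 1/640 → 1/500 → 1/400 → 1/320 → 1/250 — 2 stops slower (brighter).
Need 2 stops darker from the ISO: 10000 → 8000 → 6400 → 5000 → 4000 → 3200 → 2500.

ISO 2500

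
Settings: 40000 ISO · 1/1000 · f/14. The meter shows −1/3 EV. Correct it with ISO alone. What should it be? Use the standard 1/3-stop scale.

Underexposed by 1/3 stop → need 1/3 stop brighter.
ISO: 40000 → 51200.

ISO 51200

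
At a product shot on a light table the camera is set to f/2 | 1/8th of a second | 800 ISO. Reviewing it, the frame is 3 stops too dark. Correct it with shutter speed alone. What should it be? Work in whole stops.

1 s

Underexposed by 3 stops → need 3 stops brighter.
Shutter speed: 1/8 → 1/4 → 1/2 → 1.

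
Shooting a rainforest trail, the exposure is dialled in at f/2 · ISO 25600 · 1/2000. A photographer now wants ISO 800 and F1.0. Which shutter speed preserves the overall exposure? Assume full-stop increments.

1/250s

ISO: 25600 → 12800 → 6400 → 3200 → 1600 → 800 — 5 stops dropped (darker).
Aperture: f/2 → f/1.4 → f/1.0 — 2 stops opened up (brighter).
Net change so far: 3 stops darker. Offset with the shutter speed: 1/2000 → 1/1000 → 1/500 → 1/250.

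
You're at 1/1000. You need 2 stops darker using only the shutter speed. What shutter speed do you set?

Shutter speed: 1/1000 → 1/2000 → 1/4000 — 2 stops faster (darker).

1/4000s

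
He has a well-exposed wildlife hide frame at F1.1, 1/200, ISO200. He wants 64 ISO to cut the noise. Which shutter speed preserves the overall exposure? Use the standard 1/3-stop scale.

1/60s

ISO: 200 → 160 → 125 → 100 → 80 → 64 — 1 2/3 stops dropped (darker).
Need 1 2/3 stops brighter from the shutter speed: 1/200 → 1/160 → 1/125 → 1/100 → 1/80 → 1/60.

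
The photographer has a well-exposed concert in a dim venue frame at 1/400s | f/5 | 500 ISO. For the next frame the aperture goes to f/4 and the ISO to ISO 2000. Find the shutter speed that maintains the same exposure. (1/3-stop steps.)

Aperture: f/5 → f/4.5 → f/4 — 2/3 stop wider (brighter).
ISO: 500 → 640 → 800 → 1000 → 1250 → 1600 → 2000 — 2 stops raised (brighter).
Net change so far: 2 2/3 stops brighter. Offset with the shutter speed: 1/400 → 1/500 → 1/640 → 1/800 → 1/1000 → 1/1250 → 1/1600 → 1/2000 → 1/2500.

1/2500s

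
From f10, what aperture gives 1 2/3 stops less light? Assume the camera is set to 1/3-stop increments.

f/18

Aperture: f/10 → f/11 → f/13 → f/14 → f/16 → f/18 — 1 2/3 stops stopped down (darker).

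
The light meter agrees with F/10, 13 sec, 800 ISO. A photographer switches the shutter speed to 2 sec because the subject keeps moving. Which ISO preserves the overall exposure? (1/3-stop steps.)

ISO 5000

Shutter speed: 13 → 10 → 8 → 6 → 5 → 4 → 3.2 → 2.5 → 2 — 2 2/3 stops faster (darker).
Need 2 2/3 stops brighter from the ISO: 800 → 1000 → 1250 → 1600 → 2000 → 2500 → 3200 → 4000 → 5000.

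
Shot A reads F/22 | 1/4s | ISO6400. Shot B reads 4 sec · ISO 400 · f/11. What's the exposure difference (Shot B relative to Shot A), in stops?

2 stops brighter

Aperture: f/22 → f/16 → f/11 — 2 stops opened up (brighter).
Shutter speed: 1/4 → 1/2 → 1 → 2 → 4 — 4 stops slower (brighter).
ISO: 6400 → 3200 → 1600 → 800 → 400 — 4 stops dropped (darker).
Net: +2 +4 −4 = +2 stops.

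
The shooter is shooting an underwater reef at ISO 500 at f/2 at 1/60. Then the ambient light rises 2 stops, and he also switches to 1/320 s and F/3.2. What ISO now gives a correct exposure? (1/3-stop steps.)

ISO 1600

Scene light: 2 stops brighter.
Shutter speed: 1/60 → 1/80 → 1/100 → 1/125 → 1/160 → 1/200 → 1/250 → 1/320 — 2 1/3 stops faster (darker).
Aperture: f/2 → f/2.2 → f/2.5 → f/2.8 → f/3.2 — 1 1/3 stops narrower (darker).
Net so far: 1 2/3 stops darker. ISO: 500 → 640 → 800 → 1000 → 1250 → 1600.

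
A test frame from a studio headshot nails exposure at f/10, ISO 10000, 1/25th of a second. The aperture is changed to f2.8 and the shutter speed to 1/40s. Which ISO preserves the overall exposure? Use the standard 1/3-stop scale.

ISO 1250

Aperture: f/10 → f/9 → f/8 → f/7.1 → f/6.3 → f/5.6 → f/5 → f/4.5 → f/4 → f/3.5 → f/3.2 → f/2.8 — 3 2/3 stops opened up (brighter).
Shutter speed: 1/25 → 1/30 → 1/40 — 2/3 stop shorter (darker).
Net change so far: 3 stops brighter. Offset with the ISO: 10000 → 8000 → 6400 → 5000 → 4000 → 3200 → 2500 → 2000 → 1600 → 1250.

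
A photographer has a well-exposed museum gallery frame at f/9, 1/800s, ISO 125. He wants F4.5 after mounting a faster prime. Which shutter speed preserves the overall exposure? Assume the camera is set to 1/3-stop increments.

Aperture: f/9 → f/8 → f/7.1 → f/6.3 → f/5.6 → f/5 → f/4.5 — 2 stops larger aperture (brighter).
Need 2 stops darker from the shutter speed: 1/800 → 1/1000 → 1/1250 → 1/1600 → 1/2000 → 1/2500 → 1/3200.

1/3200s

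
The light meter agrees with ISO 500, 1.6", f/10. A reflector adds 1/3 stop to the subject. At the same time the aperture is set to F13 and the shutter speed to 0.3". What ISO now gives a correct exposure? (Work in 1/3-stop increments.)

ISO 3200

Scene light: 1/3 stop brighter.
Aperture: f/10 → f/11 → f/13 — 2/3 stop stopped down (darker).
Shutter speed: 1.6 → 1.3 → 1 → 0.8 → 0.6 → 0.5 → 0.4 → 0.3 — 2 1/3 stops faster (darker).
Net so far: 2 2/3 stops darker. ISO: 500 → 640 → 800 → 1000 → 1250 → 1600 → 2000 → 2500 → 3200.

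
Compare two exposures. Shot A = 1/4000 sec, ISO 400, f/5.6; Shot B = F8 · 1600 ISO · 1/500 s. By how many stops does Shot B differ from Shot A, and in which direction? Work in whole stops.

4 stops brighter

Aperture: f/5.6 → f/8 — 1 stop narrower (darker).
Shutter speed: 1/4000 → 1/2000 → 1/1000 → 1/500 — 3 stops longer (brighter).
ISO: 400 → 800 → 1600 — 2 stops higher (brighter).
Net: −1 +3 +2 = +4 stops.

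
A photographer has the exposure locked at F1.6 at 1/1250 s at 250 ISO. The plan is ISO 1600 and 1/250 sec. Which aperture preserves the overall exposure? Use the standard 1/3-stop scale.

ISO: 250 → 320 → 400 → 500 → 640 → 800 → 1000 → 1250 → 1600 — 2 2/3 stops higher (brighter).
Shutter speed: 1/1250 → 1/1000 → 1/800 → 1/640 → 1/500 → 1/400 → 1/320 → 1/250 — 2 1/3 stops slower (brighter).
Net change so far: 5 stops brighter. Offset with the aperture: f/1.6 → f/1.8 → f/2 → f/2.2 → f/2.5 → f/2.8 → f/3.2 → f/3.5 → f/4 → f/4.5 → f/5 → f/5.6 → f/6.3 → f/7.1 → f/8 → f/9.

f/9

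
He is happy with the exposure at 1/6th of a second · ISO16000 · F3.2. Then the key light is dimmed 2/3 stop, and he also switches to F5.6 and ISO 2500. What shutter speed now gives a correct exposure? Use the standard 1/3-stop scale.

5 s

Scene light: 2/3 stop darker.
Aperture: f/3.2 → f/3.5 → f/4 → f/4.5 → f/5 → f/5.6 — 1 2/3 stops narrower (darker).
ISO: 16000 → 12800 → 10000 → 8000 → 6400 → 5000 → 4000 → 3200 → 2500 — 2 2/3 stops dropped (darker).
Net so far: 5 stops darker. Shutter speed: 1/6 → 1/5 → 1/4 → 0.3 → 0.4 → 0.5 → 0.6 → 0.8 → 1 → 1.3 → 1.6 → 2 → 2.5 → 3.2 → 4 → 5.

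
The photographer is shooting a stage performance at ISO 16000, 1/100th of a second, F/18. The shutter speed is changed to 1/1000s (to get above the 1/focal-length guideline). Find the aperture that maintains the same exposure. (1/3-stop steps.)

Shutter speed: 1/100 → 1/125 → 1/160 → 1/200 → 1/250 → 1/320 → 1/400 → 1/500 → 1/640 → 1/800 → 1/1000 — 3 1/3 stops shorter (darker).
Need 3 1/3 stops brighter from the aperture: f/18 → f/16 → f/14 → f/13 → f/11 → f/10 → f/9 → f/8 → f/7.1 → f/6.3 → f/5.6.

f/5.6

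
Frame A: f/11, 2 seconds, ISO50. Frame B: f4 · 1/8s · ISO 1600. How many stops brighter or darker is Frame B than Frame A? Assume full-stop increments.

Aperture: f/11 → f/8 → f/5.6 → f/4 — 3 stops wider (brighter).
Shutter speed: 2 → 1 → 1/2 → 1/4 → 1/8 — 4 stops shorter (darker).
ISO: 50 → 100 → 200 → 400 → 800 → 1600 — 5 stops raised (brighter).
Net: +3 −4 +5 = +4 stops.

4 stops brighter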